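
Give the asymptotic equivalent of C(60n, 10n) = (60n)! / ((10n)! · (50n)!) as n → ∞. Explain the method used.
C(60n, 10n) ~ (46656/3125)^(10n) · sqrt(3/(5π·10n))

Write N = 10n. Apply Stirling to each factorial:
  (6N)! ~ sqrt(2π·6N) · (6N/e)^(6N),
  N! ~ sqrt(2π N) · (N/e)^N,
  (5N)! ~ sqrt(2π·5N) · (5N/e)^(5N).
The exponential factors combine to (6N)^(6N) / (N^N · (5N)^(5N)) = 6^(6N)/5^(5N) = (6^6/5^5)^N = (46656/3125)^N.
The square-root prefactors combine to sqrt(2π·6N) / (sqrt(2π N)·sqrt(2π·5N)) = sqrt(6 / (2π·5·N)) = sqrt(3/(5π·10n)).
Substituting N = 10n: C(60n, 10n) ~ (46656/3125)^(10n) · sqrt(3/(5π·10n)).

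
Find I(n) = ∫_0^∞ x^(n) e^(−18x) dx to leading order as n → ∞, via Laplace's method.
I(n) ~ (sqrt(2π·n) / 18) · (n/(18e))^(n)

Write the integrand as exp(n ln x − 18x) and set f(x) = n ln x − 18x. Then f'(x) = n/x − 18 = 0 at x* = n/18, and f''(x*) = −n/x*^2 = −18^2/(n). Laplace's method (interior maximum) gives
  I(n) ~ e^(f(x*)) · sqrt(2π / |f''(x*)|)
        = exp(n ln(n/18) − n) · sqrt(2π · n / 18^2)
        = (n/18)^(n) e^(−n) · sqrt(2π·n) / 18
        = (sqrt(2π·n) / 18) · (n/(18e))^(n).
This matches Γ(n+1)/18^(n+1) with Stirling applied to Γ.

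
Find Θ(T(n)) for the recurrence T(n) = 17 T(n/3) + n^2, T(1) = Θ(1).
T(n) = Θ(n^(log_3 17))

Master theorem: compare f(n) = n^2 to n^(log_3 17) where log_3 17 ≈ 2.579. Since 2 < log_3 17, we have f(n) = O(n^(log_3 17 − ε)) for some ε > 0 — Case 1. Hence T(n) = Θ(n^(log_3 17)).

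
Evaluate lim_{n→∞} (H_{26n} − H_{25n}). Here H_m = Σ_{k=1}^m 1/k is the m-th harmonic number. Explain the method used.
lim = ln(26/25)

Euler-Maclaurin gives H_m = ln m + γ + 1/(2m) + O(1/m^2). The γ and O(1/m) terms cancel in the difference:
  H_{26n} − H_{25n} = ln(26n) − ln(25n) + O(1/n) = ln(26/25) + O(1/n).
Hence the limit is ln(26/25).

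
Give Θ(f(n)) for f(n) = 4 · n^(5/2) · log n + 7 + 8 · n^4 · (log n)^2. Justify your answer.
f(n) ∈ Θ(n^4 · (log n)^2)

Compare the terms by growth order. For large n, n^a · (log n)^b dominates n^a' · (log n)^b' iff a > a', or (a = a' and b > b'). Ranking the 3 terms shows the dominant one is 8 · n^4 · (log n)^2. Hence f(n) ∈ Θ(n^4 · (log n)^2).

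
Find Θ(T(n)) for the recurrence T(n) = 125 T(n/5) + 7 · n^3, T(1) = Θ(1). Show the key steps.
T(n) = Θ(n^3 log n)

log_5 125 = 3, and f(n) = 7 · n^3 = Θ(n^(log_5 125)). This is Case 2 of the master theorem: T(n) = Θ(f(n) · log n) = Θ(n^3 log n).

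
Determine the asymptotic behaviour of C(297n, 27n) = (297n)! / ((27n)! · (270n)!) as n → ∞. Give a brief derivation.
C(297n, 27n) ~ (285311670611/10000000000)^(27n) · sqrt(11/(20π·27n))

Write N = 27n. Apply Stirling to each factorial:
  (11N)! ~ sqrt(2π·11N) · (11N/e)^(11N),
  N! ~ sqrt(2π N) · (N/e)^N,
  (10N)! ~ sqrt(2π·10N) · (10N/e)^(10N).
The exponential factors combine to (11N)^(11N) / (N^N · (10N)^(10N)) = 11^(11N)/10^(10N) = (11^11/10^10)^N = (285311670611/10000000000)^N.
The square-root prefactors combine to sqrt(2π·11N) / (sqrt(2π N)·sqrt(2π·10N)) = sqrt(11 / (2π·10·N)) = sqrt(11/(20π·27n)).
Substituting N = 27n: C(297n, 27n) ~ (285311670611/10000000000)^(27n) · sqrt(11/(20π·27n)).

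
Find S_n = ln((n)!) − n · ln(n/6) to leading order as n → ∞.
S_n ~ n · (ln 6 − 1) + O(ln n)

Stirling: ln((n)!) = n ln(n) − n + O(ln n).
  S_n = n ln(n) − n − n ln(n/6) + O(ln n)
      = n ln(n) − n ln n + n ln 6 − n + O(ln n)
      = n ln 6 − n + O(ln n)
      = n (ln 6 − 1) + O(ln n).
Numerically ln(6) − 1 ≈ 0.7918.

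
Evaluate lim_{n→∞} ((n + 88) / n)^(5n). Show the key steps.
lim = e^440

Rewrite as (1 + 88/n)^(5n). By the standard limit (1 + x/n)^n → e^x, we have (1 + 88/n)^n → e^88, and raising to the 5th power gives e^440.
More precisely, ln[(1 + 88/n)^(5n)] = 5n · ln(1 + 88/n) = 5n · (88/n + O(1/n^2)) = 440 + O(1/n) → 440.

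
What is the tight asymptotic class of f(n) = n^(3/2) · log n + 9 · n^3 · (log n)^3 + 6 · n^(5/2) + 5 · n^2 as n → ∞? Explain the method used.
f(n) ∈ Θ(n^3 · (log n)^3)

Compare the terms by growth order. For large n, n^a · (log n)^b dominates n^a' · (log n)^b' iff a > a', or (a = a' and b > b'). Ranking the 4 terms shows the dominant one is 9 · n^3 · (log n)^3. Hence f(n) ∈ Θ(n^3 · (log n)^3).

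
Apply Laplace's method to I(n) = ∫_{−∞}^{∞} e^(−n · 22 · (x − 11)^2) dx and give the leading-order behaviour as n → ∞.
I(n) = sqrt(π/(22n))

Here φ(x) = 22 · (x − 11)^2 has its unique minimum at x* = 11 with φ(x*) = 0 and φ''(x*) = 44. Laplace's method gives
  I(n) ~ e^(−n φ(x*)) · sqrt(2π / (n · φ''(x*))) = sqrt(2π / (44n)) = sqrt(π/(22n)).
This is exact: substituting u = (x − 11)·sqrt(22n) gives I(n) = (1/sqrt(22n)) ∫_{−∞}^{∞} e^(−u^2) du = sqrt(π/(22n)).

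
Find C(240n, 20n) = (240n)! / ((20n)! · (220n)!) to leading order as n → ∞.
C(240n, 20n) ~ (8916100448256/285311670611)^(20n) · sqrt(6/(11π·20n))

Write N = 20n. Apply Stirling to each factorial:
  (12N)! ~ sqrt(2π·12N) · (12N/e)^(12N),
  N! ~ sqrt(2π N) · (N/e)^N,
  (11N)! ~ sqrt(2π·11N) · (11N/e)^(11N).
The exponential factors combine to (12N)^(12N) / (N^N · (11N)^(11N)) = 12^(12N)/11^(11N) = (12^12/11^11)^N = (8916100448256/285311670611)^N.
The square-root prefactors combine to sqrt(2π·12N) / (sqrt(2π N)·sqrt(2π·11N)) = sqrt(12 / (2π·11·N)) = sqrt(6/(11π·20n)).
Substituting N = 20n: C(240n, 20n) ~ (8916100448256/285311670611)^(20n) · sqrt(6/(11π·20n)).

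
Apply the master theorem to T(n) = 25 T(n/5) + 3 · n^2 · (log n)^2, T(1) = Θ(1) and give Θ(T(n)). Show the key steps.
T(n) = Θ(n^2 · (log n)^3)

Here log_5 25 = 2 and f(n) = 3 · n^2 · (log n)^2 = Θ(n^(log_5 25) · (log n)^2). This is the extended Case 2 of the master theorem (f matches the critical exponent up to log factors), giving T(n) = Θ(n^(log_5 25) · (log n)^(2+1)) = Θ(n^2 · (log n)^3).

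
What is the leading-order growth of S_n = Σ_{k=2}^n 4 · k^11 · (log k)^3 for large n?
S_n ~ n^12 · (log n)^3 / 3

By integral comparison, S_n = ∫_1^n 4 · x^11 · (log x)^3 dx + O(n^11 · (log n)^3). For the integral, the leading term of ∫_1^n x^11 (log x)^3 dx is n^12/12 · (log n)^3 (by repeated integration by parts; each step lowers the log-exponent and produces a relatively O(1/log n) correction). Hence S_n ~ n^12 · (log n)^3 / 3.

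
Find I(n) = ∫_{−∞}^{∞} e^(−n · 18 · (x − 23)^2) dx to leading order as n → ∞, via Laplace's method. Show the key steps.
I(n) = sqrt(π/(18n))

Here φ(x) = 18 · (x − 23)^2 has its unique minimum at x* = 23 with φ(x*) = 0 and φ''(x*) = 36. Laplace's method gives
  I(n) ~ e^(−n φ(x*)) · sqrt(2π / (n · φ''(x*))) = sqrt(2π / (36n)) = sqrt(π/(18n)).
This is exact: substituting u = (x − 23)·sqrt(18n) gives I(n) = (1/sqrt(18n)) ∫_{−∞}^{∞} e^(−u^2) du = sqrt(π/(18n)).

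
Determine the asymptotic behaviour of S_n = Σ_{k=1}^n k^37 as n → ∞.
S_n ~ n^38 / 38

By integral comparison (Euler-Maclaurin), Σ_{k=1}^n k^37 = ∫_0^n x^37 dx + O(n^37) = n^38/38 + O(n^37). (Equivalently, Faulhaber's formula gives the same leading term.)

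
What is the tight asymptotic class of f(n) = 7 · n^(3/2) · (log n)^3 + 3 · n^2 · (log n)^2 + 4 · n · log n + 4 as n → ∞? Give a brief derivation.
f(n) ∈ Θ(n^2 · (log n)^2)

Compare the terms by growth order. For large n, n^a · (log n)^b dominates n^a' · (log n)^b' iff a > a', or (a = a' and b > b'). Ranking the 4 terms shows the dominant one is 3 · n^2 · (log n)^2. Hence f(n) ∈ Θ(n^2 · (log n)^2).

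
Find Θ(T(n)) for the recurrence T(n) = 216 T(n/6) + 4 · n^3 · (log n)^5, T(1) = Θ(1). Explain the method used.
T(n) = Θ(n^3 · (log n)^6)

Here log_6 216 = 3 and f(n) = 4 · n^3 · (log n)^5 = Θ(n^(log_6 216) · (log n)^5). This is the extended Case 2 of the master theorem (f matches the critical exponent up to log factors), giving T(n) = Θ(n^(log_6 216) · (log n)^(5+1)) = Θ(n^3 · (log n)^6).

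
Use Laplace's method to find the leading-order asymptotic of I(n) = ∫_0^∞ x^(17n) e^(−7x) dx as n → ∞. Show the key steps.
I(n) ~ (sqrt(2π·17n) / 7) · (17n/(7e))^(17n)

Write the integrand as exp(17n ln x − 7x) and set f(x) = 17n ln x − 7x. Then f'(x) = 17n/x − 7 = 0 at x* = 17n/7, and f''(x*) = −17n/x*^2 = −7^2/(17n). Laplace's method (interior maximum) gives
  I(n) ~ e^(f(x*)) · sqrt(2π / |f''(x*)|)
        = exp(17n ln(17n/7) − 17n) · sqrt(2π · 17n / 7^2)
        = (17n/7)^(17n) e^(−17n) · sqrt(2π·17n) / 7
        = (sqrt(2π·17n) / 7) · (17n/(7e))^(17n).
This matches Γ(17n+1)/7^(17n+1) with Stirling applied to Γ.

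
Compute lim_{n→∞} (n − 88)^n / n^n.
lim = e^(−88)

Rewrite as (1 − 88/n)^(n). By the standard limit (1 + x/n)^n → e^x, we have (1 − 88/n)^n → e^(−88), and raising to the 1st power gives e^(−88).
More precisely, ln[(1 − 88/n)^(n)] = n · ln(1 − 88/n) = n · (-88/n + O(1/n^2)) = -88 + O(1/n) → -88.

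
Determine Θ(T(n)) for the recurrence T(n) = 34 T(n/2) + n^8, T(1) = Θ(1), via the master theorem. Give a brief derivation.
T(n) = Θ(n^8)

log_2 34 ≈ 5.087. f(n) = n^8 dominates n^(log_2 34) since 8 > 5.087, and the regularity condition a·f(n/b) = 34·(n/2)^8 = (34/256)·n^8 ≤ c·f(n) holds with c = 34/256 ≈ 0.133 < 1. So this is Case 3: T(n) = Θ(f(n)) = Θ(n^8).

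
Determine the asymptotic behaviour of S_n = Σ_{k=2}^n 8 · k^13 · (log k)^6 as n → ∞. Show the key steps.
S_n ~ 4 · n^14 · (log n)^6 / 7

By integral comparison, S_n = ∫_1^n 8 · x^13 · (log x)^6 dx + O(n^13 · (log n)^6). For the integral, the leading term of ∫_1^n x^13 (log x)^6 dx is n^14/14 · (log n)^6 (by repeated integration by parts; each step lowers the log-exponent and produces a relatively O(1/log n) correction). Hence S_n ~ 4 · n^14 · (log n)^6 / 7.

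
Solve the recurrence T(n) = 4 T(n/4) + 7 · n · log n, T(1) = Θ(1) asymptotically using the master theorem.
T(n) = Θ(n · (log n)^2)

Here log_4 4 = 1 and f(n) = 7 · n · log n = Θ(n^(log_4 4) · (log n)^1). This is the extended Case 2 of the master theorem (f matches the critical exponent up to log factors), giving T(n) = Θ(n^(log_4 4) · (log n)^(1+1)) = Θ(n · (log n)^2).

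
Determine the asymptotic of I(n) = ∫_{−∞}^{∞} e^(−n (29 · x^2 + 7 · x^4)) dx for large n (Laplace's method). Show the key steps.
I(n) ~ sqrt(π/(29n))

φ(x) = 29 · x^2 + 7 · x^4 has its unique global minimum at x* = 0 (since φ'(x) = 58x + 28x^3 = 0 only at x = 0 for real x with both coefficients positive, and φ → ∞ as |x| → ∞). At x* = 0, φ(0) = 0 and φ''(0) = 58. Laplace's method then gives
  I(n) ~ sqrt(2π / (n · φ''(0))) · e^(−n φ(0)) = sqrt(2π / (58n)) = sqrt(π/(29n)).
The 7 · x^4 term contributes only at subleading order (an O(1/n) relative correction).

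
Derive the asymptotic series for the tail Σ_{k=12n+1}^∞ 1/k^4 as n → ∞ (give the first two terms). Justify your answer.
Σ_{k>12n} 1/k^4 = 1/(3 · (12n)^3) − 1/(2 · (12n)^4) + O(1/(12n)^5)

Compare to the integral: ∫_{12n}^∞ x^(−4) dx = [−x^(−3)/3]_{12n}^∞ = 1/((4−1)·(12n)^3). The Euler-Maclaurin correction adds −f(12n)/2 = −1/(2·(12n)^4). Euler-Maclaurin then gives
  Σ_{k>12n} 1/k^4 = ∫_{12n}^∞ dx/x^4 − 1/(2·(12n)^4) + O(1/(12n)^5).
(Equivalently this is ζ(4) − Σ_{k≤12n} 1/k^4.)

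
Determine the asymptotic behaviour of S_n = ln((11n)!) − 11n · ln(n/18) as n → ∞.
S_n ~ 11n · (ln 198 − 1) + O(ln n)

Stirling: ln((11n)!) = 11n ln(11n) − 11n + O(ln n).
  S_n = 11n ln(11n) − 11n − 11n ln(n/18) + O(ln n)
      = 11n ln(11n) − 11n ln n + 11n ln 18 − 11n + O(ln n)
      = 11n ln 11 + 11n ln 18 − 11n + O(ln n)
      = 11n (ln 198 − 1) + O(ln n).
Numerically ln(198) − 1 ≈ 4.2883.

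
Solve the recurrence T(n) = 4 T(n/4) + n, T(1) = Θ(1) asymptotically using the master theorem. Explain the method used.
T(n) = Θ(n log n)

log_4 4 = 1, and f(n) = n = Θ(n^(log_4 4)). This is Case 2 of the master theorem: T(n) = Θ(f(n) · log n) = Θ(n log n).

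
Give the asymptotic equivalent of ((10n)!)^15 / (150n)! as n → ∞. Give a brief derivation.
((10n)!)^15/(150n)! ~ ((2π·10n)^(14/2) / sqrt(15)) · 15^(−15·10n)  →  0

Write N = 10n. Stirling: N! ~ sqrt(2π N)(N/e)^N and (15N)! ~ sqrt(2π·15N)·(15N/e)^(15N).
  (N!)^15/(15N)! ~ (2π N)^(15/2) (N/e)^(15N) / [sqrt(2π·15N) (15N/e)^(15N)]
     = (2π N)^(15/2) / sqrt(2π·15N) · (N/(15N))^(15N)
     = (2π N)^((15−1)/2) / sqrt(15) · 15^(−15N).
Since 15^15 > 1, the factor 15^(−15N) decays exponentially, so the ratio → 0. Substituting N = 10n gives the stated form.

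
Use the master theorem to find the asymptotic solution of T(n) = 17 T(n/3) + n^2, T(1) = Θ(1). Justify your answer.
T(n) = Θ(n^(log_3 17))

Master theorem: compare f(n) = n^2 to n^(log_3 17) where log_3 17 ≈ 2.579. Since 2 < log_3 17, we have f(n) = O(n^(log_3 17 − ε)) for some ε > 0 — Case 1. Hence T(n) = Θ(n^(log_3 17)).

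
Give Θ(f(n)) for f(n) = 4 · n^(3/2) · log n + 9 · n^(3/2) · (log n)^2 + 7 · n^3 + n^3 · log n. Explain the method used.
f(n) ∈ Θ(n^3 · log n)

Compare the terms by growth order. For large n, n^a · (log n)^b dominates n^a' · (log n)^b' iff a > a', or (a = a' and b > b'). Ranking the 4 terms shows the dominant one is n^3 · log n. Hence f(n) ∈ Θ(n^3 · log n).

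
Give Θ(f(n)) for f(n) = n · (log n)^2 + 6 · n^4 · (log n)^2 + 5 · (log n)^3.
f(n) ∈ Θ(n^4 · (log n)^2)

Compare the terms by growth order. For large n, n^a · (log n)^b dominates n^a' · (log n)^b' iff a > a', or (a = a' and b > b'). Ranking the 3 terms shows the dominant one is 6 · n^4 · (log n)^2. Hence f(n) ∈ Θ(n^4 · (log n)^2).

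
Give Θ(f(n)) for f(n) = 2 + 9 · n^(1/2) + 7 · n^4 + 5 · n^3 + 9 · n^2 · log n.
f(n) ∈ Θ(n^4)

Compare the terms by growth order. For large n, n^a · (log n)^b dominates n^a' · (log n)^b' iff a > a', or (a = a' and b > b'). Ranking the 5 terms shows the dominant one is 7 · n^4. Hence f(n) ∈ Θ(n^4).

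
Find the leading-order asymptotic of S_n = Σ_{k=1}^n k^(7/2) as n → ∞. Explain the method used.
S_n ~ (2/9) · n^(9/2)

Integral comparison: Σ_{k=1}^n k^(7/2) = ∫_0^n x^(7/2) dx + O(n^(7/2)). The integral is n^(1 + 7/2) / (1 + 7/2) = n^((7+2)/2) / ((7+2)/2) = (2/9) · n^(9/2).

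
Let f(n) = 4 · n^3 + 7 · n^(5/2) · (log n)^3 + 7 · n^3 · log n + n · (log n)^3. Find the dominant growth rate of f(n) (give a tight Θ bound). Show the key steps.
f(n) ∈ Θ(n^3 · log n)

Compare the terms by growth order. For large n, n^a · (log n)^b dominates n^a' · (log n)^b' iff a > a', or (a = a' and b > b'). Ranking the 4 terms shows the dominant one is 7 · n^3 · log n. Hence f(n) ∈ Θ(n^3 · log n).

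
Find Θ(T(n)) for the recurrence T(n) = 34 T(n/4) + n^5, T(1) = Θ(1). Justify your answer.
T(n) = Θ(n^5)

log_4 34 ≈ 2.544. f(n) = n^5 dominates n^(log_4 34) since 5 > 2.544, and the regularity condition a·f(n/b) = 34·(n/4)^5 = (34/1024)·n^5 ≤ c·f(n) holds with c = 34/1024 ≈ 0.0332 < 1. So this is Case 3: T(n) = Θ(f(n)) = Θ(n^5).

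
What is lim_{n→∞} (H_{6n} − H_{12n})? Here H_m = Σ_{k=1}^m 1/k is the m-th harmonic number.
lim = ln(6/12) = −ln 2

Euler-Maclaurin gives H_m = ln m + γ + 1/(2m) + O(1/m^2). The γ and O(1/m) terms cancel in the difference:
  H_{6n} − H_{12n} = ln(6n) − ln(12n) + O(1/n) = ln(6/12) + O(1/n).
Hence the limit is ln(6/12) = −ln 2.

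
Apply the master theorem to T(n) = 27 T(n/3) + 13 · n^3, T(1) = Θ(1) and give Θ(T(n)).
T(n) = Θ(n^3 log n)

log_3 27 = 3, and f(n) = 13 · n^3 = Θ(n^(log_3 27)). This is Case 2 of the master theorem: T(n) = Θ(f(n) · log n) = Θ(n^3 log n).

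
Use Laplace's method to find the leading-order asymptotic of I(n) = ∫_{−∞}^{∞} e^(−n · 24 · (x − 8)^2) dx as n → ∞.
I(n) = sqrt(π/(24n))

Here φ(x) = 24 · (x − 8)^2 has its unique minimum at x* = 8 with φ(x*) = 0 and φ''(x*) = 48. Laplace's method gives
  I(n) ~ e^(−n φ(x*)) · sqrt(2π / (n · φ''(x*))) = sqrt(2π / (48n)) = sqrt(π/(24n)).
This is exact: substituting u = (x − 8)·sqrt(24n) gives I(n) = (1/sqrt(24n)) ∫_{−∞}^{∞} e^(−u^2) du = sqrt(π/(24n)).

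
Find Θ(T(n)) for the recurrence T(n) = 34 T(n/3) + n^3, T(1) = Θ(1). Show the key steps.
T(n) = Θ(n^(log_3 34))

Master theorem: compare f(n) = n^3 to n^(log_3 34) where log_3 34 ≈ 3.210. Since 3 < log_3 34, we have f(n) = O(n^(log_3 34 − ε)) for some ε > 0 — Case 1. Hence T(n) = Θ(n^(log_3 34)).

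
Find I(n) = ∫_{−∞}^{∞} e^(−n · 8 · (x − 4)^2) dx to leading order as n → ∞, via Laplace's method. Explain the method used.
I(n) = sqrt(π/(8n))

Here φ(x) = 8 · (x − 4)^2 has its unique minimum at x* = 4 with φ(x*) = 0 and φ''(x*) = 16. Laplace's method gives
  I(n) ~ e^(−n φ(x*)) · sqrt(2π / (n · φ''(x*))) = sqrt(2π / (16n)) = sqrt(π/(8n)).
This is exact: substituting u = (x − 4)·sqrt(8n) gives I(n) = (1/sqrt(8n)) ∫_{−∞}^{∞} e^(−u^2) du = sqrt(π/(8n)).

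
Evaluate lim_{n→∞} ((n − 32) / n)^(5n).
lim = e^(−160)

Rewrite as (1 − 32/n)^(5n). By the standard limit (1 + x/n)^n → e^x, we have (1 − 32/n)^n → e^(−32), and raising to the 5th power gives e^(−160).
More precisely, ln[(1 − 32/n)^(5n)] = 5n · ln(1 − 32/n) = 5n · (-32/n + O(1/n^2)) = -160 + O(1/n) → -160.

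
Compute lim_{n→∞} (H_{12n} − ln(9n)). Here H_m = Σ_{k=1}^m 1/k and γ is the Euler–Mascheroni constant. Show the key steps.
lim = ln(4/3) + γ

By Euler-Maclaurin, H_m = ln m + γ + O(1/m). So
  H_{12n} − ln(9n) = ln(12n) + γ − ln(9n) + O(1/n)
                       = ln(12/9) + γ + O(1/n).
Hence the limit is ln(12/9) + γ (= ln(4/3)).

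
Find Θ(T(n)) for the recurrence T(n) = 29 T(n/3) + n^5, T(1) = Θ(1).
T(n) = Θ(n^5)

log_3 29 ≈ 3.065. f(n) = n^5 dominates n^(log_3 29) since 5 > 3.065, and the regularity condition a·f(n/b) = 29·(n/3)^5 = (29/243)·n^5 ≤ c·f(n) holds with c = 29/243 ≈ 0.119 < 1. So this is Case 3: T(n) = Θ(f(n)) = Θ(n^5).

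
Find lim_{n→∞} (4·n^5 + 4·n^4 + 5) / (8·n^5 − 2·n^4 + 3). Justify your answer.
lim = 4/8 = 1/2

For large n the leading n^5 terms dominate both numerator and denominator. Dividing top and bottom by n^5, every other term tends to 0, leaving 4/8 = 1/2.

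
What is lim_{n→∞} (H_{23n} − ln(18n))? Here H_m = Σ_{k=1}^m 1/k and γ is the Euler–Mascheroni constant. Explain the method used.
lim = ln(23/18) + γ

By Euler-Maclaurin, H_m = ln m + γ + O(1/m). So
  H_{23n} − ln(18n) = ln(23n) + γ − ln(18n) + O(1/n)
                       = ln(23/18) + γ + O(1/n).
Hence the limit is ln(23/18) + γ.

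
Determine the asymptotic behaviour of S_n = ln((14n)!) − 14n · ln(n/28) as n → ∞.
S_n ~ 14n · (ln 392 − 1) + O(ln n)

Stirling: ln((14n)!) = 14n ln(14n) − 14n + O(ln n).
  S_n = 14n ln(14n) − 14n − 14n ln(n/28) + O(ln n)
      = 14n ln(14n) − 14n ln n + 14n ln 28 − 14n + O(ln n)
      = 14n ln 14 + 14n ln 28 − 14n + O(ln n)
      = 14n (ln 392 − 1) + O(ln n).
Numerically ln(392) − 1 ≈ 4.9713.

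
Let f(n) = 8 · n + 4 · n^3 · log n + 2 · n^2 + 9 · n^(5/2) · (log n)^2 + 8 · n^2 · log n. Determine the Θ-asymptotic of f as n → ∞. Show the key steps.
f(n) ∈ Θ(n^3 · log n)

Compare the terms by growth order. For large n, n^a · (log n)^b dominates n^a' · (log n)^b' iff a > a', or (a = a' and b > b'). Ranking the 5 terms shows the dominant one is 4 · n^3 · log n. Hence f(n) ∈ Θ(n^3 · log n).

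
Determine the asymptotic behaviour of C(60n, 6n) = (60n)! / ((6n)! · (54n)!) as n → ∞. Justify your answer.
C(60n, 6n) ~ (10000000000/387420489)^(6n) · sqrt(5/(9π·6n))

Write N = 6n. Apply Stirling to each factorial:
  (10N)! ~ sqrt(2π·10N) · (10N/e)^(10N),
  N! ~ sqrt(2π N) · (N/e)^N,
  (9N)! ~ sqrt(2π·9N) · (9N/e)^(9N).
The exponential factors combine to (10N)^(10N) / (N^N · (9N)^(9N)) = 10^(10N)/9^(9N) = (10^10/9^9)^N = (10000000000/387420489)^N.
The square-root prefactors combine to sqrt(2π·10N) / (sqrt(2π N)·sqrt(2π·9N)) = sqrt(10 / (2π·9·N)) = sqrt(5/(9π·6n)).
Substituting N = 6n: C(60n, 6n) ~ (10000000000/387420489)^(6n) · sqrt(5/(9π·6n)).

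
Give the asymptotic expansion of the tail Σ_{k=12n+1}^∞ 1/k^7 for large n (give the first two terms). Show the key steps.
Σ_{k>12n} 1/k^7 = 1/(6 · (12n)^6) − 1/(2 · (12n)^7) + O(1/(12n)^8)

Compare to the integral: ∫_{12n}^∞ x^(−7) dx = [−x^(−6)/6]_{12n}^∞ = 1/((7−1)·(12n)^6). The Euler-Maclaurin correction adds −f(12n)/2 = −1/(2·(12n)^7). Euler-Maclaurin then gives
  Σ_{k>12n} 1/k^7 = ∫_{12n}^∞ dx/x^7 − 1/(2·(12n)^7) + O(1/(12n)^8).
(Equivalently this is ζ(7) − Σ_{k≤12n} 1/k^7.)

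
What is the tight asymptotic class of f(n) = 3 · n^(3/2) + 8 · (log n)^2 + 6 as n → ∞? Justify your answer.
f(n) ∈ Θ(n^(3/2))

Compare the terms by growth order. For large n, n^a · (log n)^b dominates n^a' · (log n)^b' iff a > a', or (a = a' and b > b'). Ranking the 3 terms shows the dominant one is 3 · n^(3/2). Hence f(n) ∈ Θ(n^(3/2)).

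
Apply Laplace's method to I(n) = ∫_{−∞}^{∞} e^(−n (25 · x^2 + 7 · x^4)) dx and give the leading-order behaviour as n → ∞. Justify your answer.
I(n) ~ sqrt(π/(25n))

φ(x) = 25 · x^2 + 7 · x^4 has its unique global minimum at x* = 0 (since φ'(x) = 50x + 28x^3 = 0 only at x = 0 for real x with both coefficients positive, and φ → ∞ as |x| → ∞). At x* = 0, φ(0) = 0 and φ''(0) = 50. Laplace's method then gives
  I(n) ~ sqrt(2π / (n · φ''(0))) · e^(−n φ(0)) = sqrt(2π / (50n)) = sqrt(π/(25n)).
The 7 · x^4 term contributes only at subleading order (an O(1/n) relative correction).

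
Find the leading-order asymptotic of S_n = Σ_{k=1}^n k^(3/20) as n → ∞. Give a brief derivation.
S_n ~ (20/23) · n^(23/20)

Integral comparison: Σ_{k=1}^n k^(3/20) = ∫_0^n x^(3/20) dx + O(n^(3/20)). The integral is n^(1 + 3/20) / (1 + 3/20) = n^((3+20)/20) / ((3+20)/20) = (20/23) · n^(23/20).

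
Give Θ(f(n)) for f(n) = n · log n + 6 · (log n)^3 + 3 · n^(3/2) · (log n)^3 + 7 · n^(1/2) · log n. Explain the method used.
f(n) ∈ Θ(n^(3/2) · (log n)^3)

Compare the terms by growth order. For large n, n^a · (log n)^b dominates n^a' · (log n)^b' iff a > a', or (a = a' and b > b'). Ranking the 4 terms shows the dominant one is 3 · n^(3/2) · (log n)^3. Hence f(n) ∈ Θ(n^(3/2) · (log n)^3).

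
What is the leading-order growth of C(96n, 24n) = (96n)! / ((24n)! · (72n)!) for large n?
C(96n, 24n) ~ (256/27)^(24n) · sqrt(2/(3π·24n))

Write N = 24n. Apply Stirling to each factorial:
  (4N)! ~ sqrt(2π·4N) · (4N/e)^(4N),
  N! ~ sqrt(2π N) · (N/e)^N,
  (3N)! ~ sqrt(2π·3N) · (3N/e)^(3N).
The exponential factors combine to (4N)^(4N) / (N^N · (3N)^(3N)) = 4^(4N)/3^(3N) = (4^4/3^3)^N = (256/27)^N.
The square-root prefactors combine to sqrt(2π·4N) / (sqrt(2π N)·sqrt(2π·3N)) = sqrt(4 / (2π·3·N)) = sqrt(2/(3π·24n)).
Substituting N = 24n: C(96n, 24n) ~ (256/27)^(24n) · sqrt(2/(3π·24n)).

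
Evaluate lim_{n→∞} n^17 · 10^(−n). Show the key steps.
lim = 0

Exponentials with base > 1 dominate every fixed polynomial: for any fixed c, n^c / 10^n → 0 as n → ∞ (e.g. by the ratio test, or by writing 10^n = e^(n ln 10) and noting e^(n ln 10) / n^c → ∞). Hence n^17 · 10^(−n) = n^17 / 10^n → 0.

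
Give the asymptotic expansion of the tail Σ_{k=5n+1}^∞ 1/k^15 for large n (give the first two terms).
Σ_{k>5n} 1/k^15 = 1/(14 · (5n)^14) − 1/(2 · (5n)^15) + O(1/(5n)^16)

Compare to the integral: ∫_{5n}^∞ x^(−15) dx = [−x^(−14)/14]_{5n}^∞ = 1/((15−1)·(5n)^14). The Euler-Maclaurin correction adds −f(5n)/2 = −1/(2·(5n)^15). Euler-Maclaurin then gives
  Σ_{k>5n} 1/k^15 = ∫_{5n}^∞ dx/x^15 − 1/(2·(5n)^15) + O(1/(5n)^16).
(Equivalently this is ζ(15) − Σ_{k≤5n} 1/k^15.)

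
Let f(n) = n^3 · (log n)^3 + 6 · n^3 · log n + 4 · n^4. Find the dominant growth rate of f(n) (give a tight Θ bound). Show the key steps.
f(n) ∈ Θ(n^4)

Compare the terms by growth order. For large n, n^a · (log n)^b dominates n^a' · (log n)^b' iff a > a', or (a = a' and b > b'). Ranking the 3 terms shows the dominant one is 4 · n^4. Hence f(n) ∈ Θ(n^4).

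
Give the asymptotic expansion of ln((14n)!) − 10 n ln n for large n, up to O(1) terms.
ln((14n)!) − 10 n ln n = 4 n ln n + 14(ln 14 − 1) n + (1/2) ln(2π·14n) + O(1/n)

Stirling: ln((14n)!) = 14n ln(14n) − 14n + (1/2) ln(2π·14n) + O(1/n).
Expand 14n ln(14n) = 14n (ln n + ln 14) = 14n ln n + 14n ln 14.
Subtract 10n ln n: leading term is (14 − 10) n ln n = 4 n ln n. The next term is 14n ln 14 − 14n = 14(ln 14 − 1) n. Then the (1/2) ln(2π·14n) correction.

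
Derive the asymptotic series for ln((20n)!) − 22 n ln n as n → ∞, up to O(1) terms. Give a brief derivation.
ln((20n)!) − 22 n ln n = −2 n ln n + 20(ln 20 − 1) n + (1/2) ln(2π·20n) + O(1/n)

Stirling: ln((20n)!) = 20n ln(20n) − 20n + (1/2) ln(2π·20n) + O(1/n).
Expand 20n ln(20n) = 20n (ln n + ln 20) = 20n ln n + 20n ln 20.
Subtract 22n ln n: leading term is (20 − 22) n ln n = −2 n ln n. The next term is 20n ln 20 − 20n = 20(ln 20 − 1) n. Then the (1/2) ln(2π·20n) correction.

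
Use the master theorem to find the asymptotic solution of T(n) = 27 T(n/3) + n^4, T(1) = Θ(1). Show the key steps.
T(n) = Θ(n^4)

log_3 27 ≈ 3.000. f(n) = n^4 dominates n^(log_3 27) since 4 > 3.000, and the regularity condition a·f(n/b) = 27·(n/3)^4 = (27/81)·n^4 ≤ c·f(n) holds with c = 27/81 ≈ 0.333 < 1. So this is Case 3: T(n) = Θ(f(n)) = Θ(n^4).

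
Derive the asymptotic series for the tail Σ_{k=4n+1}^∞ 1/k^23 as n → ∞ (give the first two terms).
Σ_{k>4n} 1/k^23 = 1/(22 · (4n)^22) − 1/(2 · (4n)^23) + O(1/(4n)^24)

Compare to the integral: ∫_{4n}^∞ x^(−23) dx = [−x^(−22)/22]_{4n}^∞ = 1/((23−1)·(4n)^22). The Euler-Maclaurin correction adds −f(4n)/2 = −1/(2·(4n)^23). Euler-Maclaurin then gives
  Σ_{k>4n} 1/k^23 = ∫_{4n}^∞ dx/x^23 − 1/(2·(4n)^23) + O(1/(4n)^24).
(Equivalently this is ζ(23) − Σ_{k≤4n} 1/k^23.)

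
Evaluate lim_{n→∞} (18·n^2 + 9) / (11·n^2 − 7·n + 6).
lim = 18/11

For large n the leading n^2 terms dominate both numerator and denominator. Dividing top and bottom by n^2, every other term tends to 0, leaving 18/11.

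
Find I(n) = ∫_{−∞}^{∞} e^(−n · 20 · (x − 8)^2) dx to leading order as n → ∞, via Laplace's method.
I(n) = sqrt(π/(20n))

Here φ(x) = 20 · (x − 8)^2 has its unique minimum at x* = 8 with φ(x*) = 0 and φ''(x*) = 40. Laplace's method gives
  I(n) ~ e^(−n φ(x*)) · sqrt(2π / (n · φ''(x*))) = sqrt(2π / (40n)) = sqrt(π/(20n)).
This is exact: substituting u = (x − 8)·sqrt(20n) gives I(n) = (1/sqrt(20n)) ∫_{−∞}^{∞} e^(−u^2) du = sqrt(π/(20n)).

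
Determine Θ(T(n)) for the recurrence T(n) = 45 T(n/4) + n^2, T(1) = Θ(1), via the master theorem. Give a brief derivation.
T(n) = Θ(n^(log_4 45))

Master theorem: compare f(n) = n^2 to n^(log_4 45) where log_4 45 ≈ 2.746. Since 2 < log_4 45, we have f(n) = O(n^(log_4 45 − ε)) for some ε > 0 — Case 1. Hence T(n) = Θ(n^(log_4 45)).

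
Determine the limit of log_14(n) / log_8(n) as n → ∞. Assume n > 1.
lim = ln(8) / ln(14) = log_14(8)

Change of base: log_14(n) = ln n / ln 14 and log_8(n) = ln n / ln 8. The ratio is (ln n / ln 14) · (ln 8 / ln n) = ln 8 / ln 14, a constant independent of n. So the limit is ln 8 / ln 14 = log_14(8).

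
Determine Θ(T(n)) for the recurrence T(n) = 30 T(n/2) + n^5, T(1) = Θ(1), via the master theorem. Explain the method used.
T(n) = Θ(n^5)

log_2 30 ≈ 4.907. f(n) = n^5 dominates n^(log_2 30) since 5 > 4.907, and the regularity condition a·f(n/b) = 30·(n/2)^5 = (30/32)·n^5 ≤ c·f(n) holds with c = 30/32 ≈ 0.938 < 1. So this is Case 3: T(n) = Θ(f(n)) = Θ(n^5).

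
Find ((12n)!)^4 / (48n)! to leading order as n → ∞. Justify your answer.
((12n)!)^4/(48n)! ~ ((2π·12n)^(3/2) / 2) · 4^(−4·12n)  →  0

Write N = 12n. Stirling: N! ~ sqrt(2π N)(N/e)^N and (4N)! ~ sqrt(2π·4N)·(4N/e)^(4N).
  (N!)^4/(4N)! ~ (2π N)^(4/2) (N/e)^(4N) / [sqrt(2π·4N) (4N/e)^(4N)]
     = (2π N)^(4/2) / sqrt(2π·4N) · (N/(4N))^(4N)
     = (2π N)^((4−1)/2) / 2 · 4^(−4N).
Since 4^4 > 1, the factor 4^(−4N) decays exponentially, so the ratio → 0. Substituting N = 12n gives the stated form.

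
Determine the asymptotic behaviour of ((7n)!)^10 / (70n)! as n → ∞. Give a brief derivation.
((7n)!)^10/(70n)! ~ ((2π·7n)^(9/2) / sqrt(10)) · 10^(−10·7n)  →  0

Write N = 7n. Stirling: N! ~ sqrt(2π N)(N/e)^N and (10N)! ~ sqrt(2π·10N)·(10N/e)^(10N).
  (N!)^10/(10N)! ~ (2π N)^(10/2) (N/e)^(10N) / [sqrt(2π·10N) (10N/e)^(10N)]
     = (2π N)^(10/2) / sqrt(2π·10N) · (N/(10N))^(10N)
     = (2π N)^((10−1)/2) / sqrt(10) · 10^(−10N).
Since 10^10 > 1, the factor 10^(−10N) decays exponentially, so the ratio → 0. Substituting N = 7n gives the stated form.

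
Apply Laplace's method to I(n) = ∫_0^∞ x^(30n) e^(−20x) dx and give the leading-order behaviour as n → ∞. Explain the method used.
I(n) ~ (sqrt(2π·30n) / 20) · (30n/(20e))^(30n)

Write the integrand as exp(30n ln x − 20x) and set f(x) = 30n ln x − 20x. Then f'(x) = 30n/x − 20 = 0 at x* = 30n/20, and f''(x*) = −30n/x*^2 = −20^2/(30n). Laplace's method (interior maximum) gives
  I(n) ~ e^(f(x*)) · sqrt(2π / |f''(x*)|)
        = exp(30n ln(30n/20) − 30n) · sqrt(2π · 30n / 20^2)
        = (30n/20)^(30n) e^(−30n) · sqrt(2π·30n) / 20
        = (sqrt(2π·30n) / 20) · (30n/(20e))^(30n).
This matches Γ(30n+1)/20^(30n+1) with Stirling applied to Γ.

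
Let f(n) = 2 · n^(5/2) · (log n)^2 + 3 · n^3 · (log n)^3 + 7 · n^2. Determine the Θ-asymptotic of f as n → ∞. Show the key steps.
f(n) ∈ Θ(n^3 · (log n)^3)

Compare the terms by growth order. For large n, n^a · (log n)^b dominates n^a' · (log n)^b' iff a > a', or (a = a' and b > b'). Ranking the 3 terms shows the dominant one is 3 · n^3 · (log n)^3. Hence f(n) ∈ Θ(n^3 · (log n)^3).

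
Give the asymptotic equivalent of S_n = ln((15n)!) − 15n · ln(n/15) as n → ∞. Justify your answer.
S_n ~ 15n · (ln 225 − 1) + O(ln n)

Stirling: ln((15n)!) = 15n ln(15n) − 15n + O(ln n).
  S_n = 15n ln(15n) − 15n − 15n ln(n/15) + O(ln n)
      = 15n ln(15n) − 15n ln n + 15n ln 15 − 15n + O(ln n)
      = 15n ln 15 + 15n ln 15 − 15n + O(ln n)
      = 15n (ln 225 − 1) + O(ln n).
Numerically ln(225) − 1 ≈ 4.4161.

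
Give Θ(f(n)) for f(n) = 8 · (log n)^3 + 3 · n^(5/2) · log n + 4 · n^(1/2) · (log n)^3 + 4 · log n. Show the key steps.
f(n) ∈ Θ(n^(5/2) · log n)

Compare the terms by growth order. For large n, n^a · (log n)^b dominates n^a' · (log n)^b' iff a > a', or (a = a' and b > b'). Ranking the 4 terms shows the dominant one is 3 · n^(5/2) · log n. Hence f(n) ∈ Θ(n^(5/2) · log n).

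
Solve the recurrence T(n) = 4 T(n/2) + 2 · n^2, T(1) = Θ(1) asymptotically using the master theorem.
T(n) = Θ(n^2 log n)

log_2 4 = 2, and f(n) = 2 · n^2 = Θ(n^(log_2 4)). This is Case 2 of the master theorem: T(n) = Θ(f(n) · log n) = Θ(n^2 log n).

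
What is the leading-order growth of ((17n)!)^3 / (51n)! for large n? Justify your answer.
((17n)!)^3/(51n)! ~ ((2π·17n)^(2/2) / sqrt(3)) · 3^(−3·17n)  →  0

Write N = 17n. Stirling: N! ~ sqrt(2π N)(N/e)^N and (3N)! ~ sqrt(2π·3N)·(3N/e)^(3N).
  (N!)^3/(3N)! ~ (2π N)^(3/2) (N/e)^(3N) / [sqrt(2π·3N) (3N/e)^(3N)]
     = (2π N)^(3/2) / sqrt(2π·3N) · (N/(3N))^(3N)
     = (2π N)^((3−1)/2) / sqrt(3) · 3^(−3N).
Since 3^3 > 1, the factor 3^(−3N) decays exponentially, so the ratio → 0. Substituting N = 17n gives the stated form.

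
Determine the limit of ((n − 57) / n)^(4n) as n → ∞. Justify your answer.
lim = e^(−228)

Rewrite as (1 − 57/n)^(4n). By the standard limit (1 + x/n)^n → e^x, we have (1 − 57/n)^n → e^(−57), and raising to the 4th power gives e^(−228).
More precisely, ln[(1 − 57/n)^(4n)] = 4n · ln(1 − 57/n) = 4n · (-57/n + O(1/n^2)) = -228 + O(1/n) → -228.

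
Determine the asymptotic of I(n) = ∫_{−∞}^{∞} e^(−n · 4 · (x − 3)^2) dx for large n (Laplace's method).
I(n) = sqrt(π/(4n))

Here φ(x) = 4 · (x − 3)^2 has its unique minimum at x* = 3 with φ(x*) = 0 and φ''(x*) = 8. Laplace's method gives
  I(n) ~ e^(−n φ(x*)) · sqrt(2π / (n · φ''(x*))) = sqrt(2π / (8n)) = sqrt(π/(4n)).
This is exact: substituting u = (x − 3)·sqrt(4n) gives I(n) = (1/sqrt(4n)) ∫_{−∞}^{∞} e^(−u^2) du = sqrt(π/(4n)).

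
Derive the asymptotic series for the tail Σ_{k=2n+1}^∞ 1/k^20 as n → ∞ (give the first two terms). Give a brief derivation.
Σ_{k>2n} 1/k^20 = 1/(19 · (2n)^19) − 1/(2 · (2n)^20) + O(1/(2n)^21)

Compare to the integral: ∫_{2n}^∞ x^(−20) dx = [−x^(−19)/19]_{2n}^∞ = 1/((20−1)·(2n)^19). The Euler-Maclaurin correction adds −f(2n)/2 = −1/(2·(2n)^20). Euler-Maclaurin then gives
  Σ_{k>2n} 1/k^20 = ∫_{2n}^∞ dx/x^20 − 1/(2·(2n)^20) + O(1/(2n)^21).
(Equivalently this is ζ(20) − Σ_{k≤2n} 1/k^20.)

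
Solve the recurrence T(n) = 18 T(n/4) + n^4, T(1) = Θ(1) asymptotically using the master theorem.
T(n) = Θ(n^4)

log_4 18 ≈ 2.085. f(n) = n^4 dominates n^(log_4 18) since 4 > 2.085, and the regularity condition a·f(n/b) = 18·(n/4)^4 = (18/256)·n^4 ≤ c·f(n) holds with c = 18/256 ≈ 0.0703 < 1. So this is Case 3: T(n) = Θ(f(n)) = Θ(n^4).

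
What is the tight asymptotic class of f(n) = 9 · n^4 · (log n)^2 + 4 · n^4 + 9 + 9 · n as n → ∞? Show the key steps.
f(n) ∈ Θ(n^4 · (log n)^2)

Compare the terms by growth order. For large n, n^a · (log n)^b dominates n^a' · (log n)^b' iff a > a', or (a = a' and b > b'). Ranking the 4 terms shows the dominant one is 9 · n^4 · (log n)^2. Hence f(n) ∈ Θ(n^4 · (log n)^2).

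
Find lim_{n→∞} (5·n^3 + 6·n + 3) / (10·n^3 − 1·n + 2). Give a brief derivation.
lim = 5/10 = 1/2

For large n the leading n^3 terms dominate both numerator and denominator. Dividing top and bottom by n^3, every other term tends to 0, leaving 5/10 = 1/2.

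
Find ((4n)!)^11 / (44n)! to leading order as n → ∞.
((4n)!)^11/(44n)! ~ ((2π·4n)^(10/2) / sqrt(11)) · 11^(−11·4n)  →  0

Write N = 4n. Stirling: N! ~ sqrt(2π N)(N/e)^N and (11N)! ~ sqrt(2π·11N)·(11N/e)^(11N).
  (N!)^11/(11N)! ~ (2π N)^(11/2) (N/e)^(11N) / [sqrt(2π·11N) (11N/e)^(11N)]
     = (2π N)^(11/2) / sqrt(2π·11N) · (N/(11N))^(11N)
     = (2π N)^((11−1)/2) / sqrt(11) · 11^(−11N).
Since 11^11 > 1, the factor 11^(−11N) decays exponentially, so the ratio → 0. Substituting N = 4n gives the stated form.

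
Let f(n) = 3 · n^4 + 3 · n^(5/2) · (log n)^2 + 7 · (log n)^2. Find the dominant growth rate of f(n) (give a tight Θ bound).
f(n) ∈ Θ(n^4)

Compare the terms by growth order. For large n, n^a · (log n)^b dominates n^a' · (log n)^b' iff a > a', or (a = a' and b > b'). Ranking the 3 terms shows the dominant one is 3 · n^4. Hence f(n) ∈ Θ(n^4).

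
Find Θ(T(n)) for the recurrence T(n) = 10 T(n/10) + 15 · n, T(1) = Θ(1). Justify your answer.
T(n) = Θ(n log n)

log_10 10 = 1, and f(n) = 15 · n = Θ(n^(log_10 10)). This is Case 2 of the master theorem: T(n) = Θ(f(n) · log n) = Θ(n log n).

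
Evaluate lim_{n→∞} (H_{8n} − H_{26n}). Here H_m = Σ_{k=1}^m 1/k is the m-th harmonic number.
lim = ln(8/26) = ln(4/13)

Euler-Maclaurin gives H_m = ln m + γ + 1/(2m) + O(1/m^2). The γ and O(1/m) terms cancel in the difference:
  H_{8n} − H_{26n} = ln(8n) − ln(26n) + O(1/n) = ln(8/26) + O(1/n).
Hence the limit is ln(8/26) = ln(4/13).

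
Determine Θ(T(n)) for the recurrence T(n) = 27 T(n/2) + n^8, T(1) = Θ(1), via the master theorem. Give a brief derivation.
T(n) = Θ(n^8)

log_2 27 ≈ 4.755. f(n) = n^8 dominates n^(log_2 27) since 8 > 4.755, and the regularity condition a·f(n/b) = 27·(n/2)^8 = (27/256)·n^8 ≤ c·f(n) holds with c = 27/256 ≈ 0.105 < 1. So this is Case 3: T(n) = Θ(f(n)) = Θ(n^8).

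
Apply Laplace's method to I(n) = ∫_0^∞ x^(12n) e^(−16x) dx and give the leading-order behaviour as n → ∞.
I(n) ~ (sqrt(2π·12n) / 16) · (12n/(16e))^(12n)

Write the integrand as exp(12n ln x − 16x) and set f(x) = 12n ln x − 16x. Then f'(x) = 12n/x − 16 = 0 at x* = 12n/16, and f''(x*) = −12n/x*^2 = −16^2/(12n). Laplace's method (interior maximum) gives
  I(n) ~ e^(f(x*)) · sqrt(2π / |f''(x*)|)
        = exp(12n ln(12n/16) − 12n) · sqrt(2π · 12n / 16^2)
        = (12n/16)^(12n) e^(−12n) · sqrt(2π·12n) / 16
        = (sqrt(2π·12n) / 16) · (12n/(16e))^(12n).
This matches Γ(12n+1)/16^(12n+1) with Stirling applied to Γ.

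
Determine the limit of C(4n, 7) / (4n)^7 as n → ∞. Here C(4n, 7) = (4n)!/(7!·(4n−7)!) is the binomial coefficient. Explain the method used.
lim = 1/7! = 1/5040

With N = 4n → ∞: C(N, 7) / N^7 = [N(N−1)…(N−6)] / (7! · N^7) = (1/7!) · 1 · (1 − 1/(4n)) · … · (1 − 6/(4n)). Each factor → 1 as N → ∞, so the limit is 1/7! = 1/5040.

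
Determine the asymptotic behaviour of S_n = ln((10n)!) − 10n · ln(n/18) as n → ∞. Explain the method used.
S_n ~ 10n · (ln 180 − 1) + O(ln n)

Stirling: ln((10n)!) = 10n ln(10n) − 10n + O(ln n).
  S_n = 10n ln(10n) − 10n − 10n ln(n/18) + O(ln n)
      = 10n ln(10n) − 10n ln n + 10n ln 18 − 10n + O(ln n)
      = 10n ln 10 + 10n ln 18 − 10n + O(ln n)
      = 10n (ln 180 − 1) + O(ln n).
Numerically ln(180) − 1 ≈ 4.1930.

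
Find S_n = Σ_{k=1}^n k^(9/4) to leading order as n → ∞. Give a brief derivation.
S_n ~ (4/13) · n^(13/4)

Integral comparison: Σ_{k=1}^n k^(9/4) = ∫_0^n x^(9/4) dx + O(n^(9/4)). The integral is n^(1 + 9/4) / (1 + 9/4) = n^((9+4)/4) / ((9+4)/4) = (4/13) · n^(13/4).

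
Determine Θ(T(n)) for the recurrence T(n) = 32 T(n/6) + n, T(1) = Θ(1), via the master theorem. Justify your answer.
T(n) = Θ(n^(log_6 32))

Master theorem: compare f(n) = n to n^(log_6 32) where log_6 32 ≈ 1.934. Since 1 < log_6 32, we have f(n) = O(n^(log_6 32 − ε)) for some ε > 0 — Case 1. Hence T(n) = Θ(n^(log_6 32)).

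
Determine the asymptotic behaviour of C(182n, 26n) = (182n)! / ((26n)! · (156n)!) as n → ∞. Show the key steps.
C(182n, 26n) ~ (823543/46656)^(26n) · sqrt(7/(12π·26n))

Write N = 26n. Apply Stirling to each factorial:
  (7N)! ~ sqrt(2π·7N) · (7N/e)^(7N),
  N! ~ sqrt(2π N) · (N/e)^N,
  (6N)! ~ sqrt(2π·6N) · (6N/e)^(6N).
The exponential factors combine to (7N)^(7N) / (N^N · (6N)^(6N)) = 7^(7N)/6^(6N) = (7^7/6^6)^N = (823543/46656)^N.
The square-root prefactors combine to sqrt(2π·7N) / (sqrt(2π N)·sqrt(2π·6N)) = sqrt(7 / (2π·6·N)) = sqrt(7/(12π·26n)).
Substituting N = 26n: C(182n, 26n) ~ (823543/46656)^(26n) · sqrt(7/(12π·26n)).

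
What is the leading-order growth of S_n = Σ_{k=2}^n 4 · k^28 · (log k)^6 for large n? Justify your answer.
S_n ~ 4 · n^29 · (log n)^6 / 29

By integral comparison, S_n = ∫_1^n 4 · x^28 · (log x)^6 dx + O(n^28 · (log n)^6). For the integral, the leading term of ∫_1^n x^28 (log x)^6 dx is n^29/29 · (log n)^6 (by repeated integration by parts; each step lowers the log-exponent and produces a relatively O(1/log n) correction). Hence S_n ~ 4 · n^29 · (log n)^6 / 29.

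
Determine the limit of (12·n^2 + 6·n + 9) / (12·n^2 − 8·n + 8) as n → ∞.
lim = 12/12 = 1

For large n the leading n^2 terms dominate both numerator and denominator. Dividing top and bottom by n^2, every other term tends to 0, leaving 12/12 = 1.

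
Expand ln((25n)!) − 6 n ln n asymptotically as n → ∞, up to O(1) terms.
ln((25n)!) − 6 n ln n = 19 n ln n + 25(ln 25 − 1) n + (1/2) ln(2π·25n) + O(1/n)

Stirling: ln((25n)!) = 25n ln(25n) − 25n + (1/2) ln(2π·25n) + O(1/n).
Expand 25n ln(25n) = 25n (ln n + ln 25) = 25n ln n + 25n ln 25.
Subtract 6n ln n: leading term is (25 − 6) n ln n = 19 n ln n. The next term is 25n ln 25 − 25n = 25(ln 25 − 1) n. Then the (1/2) ln(2π·25n) correction.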